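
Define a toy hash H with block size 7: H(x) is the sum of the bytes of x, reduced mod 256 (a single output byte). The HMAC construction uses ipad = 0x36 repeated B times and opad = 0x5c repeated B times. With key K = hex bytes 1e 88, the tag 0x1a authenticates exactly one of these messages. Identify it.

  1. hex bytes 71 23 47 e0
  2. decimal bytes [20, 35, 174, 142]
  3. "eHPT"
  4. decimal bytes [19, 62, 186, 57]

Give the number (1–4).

4

Key hex bytes 1e 88 is 2 bytes ≤ B = 7; zero-pad to 7 bytes: K' = 1e 88 00 00 00 00 00.
K' ⊕ ipad = 28 be 36 36 36 36 36; K' ⊕ opad = 42 d4 5c 5c 5c 5c 5c.
m1: inner = H(28 be 36 36 36 36 36 71 23 47 e0) = af; tag = H(42 d4 5c 5c 5c 5c 5c af) = 91
m2: inner = H(28 be 36 36 36 36 36 14 23 ae 8e) = 67; tag = H(42 d4 5c 5c 5c 5c 5c 67) = 49
m3: inner = H(28 be 36 36 36 36 36 65 48 50 54) = 45; tag = H(42 d4 5c 5c 5c 5c 5c 45) = 27
m4: inner = H(28 be 36 36 36 36 36 13 3e ba 39) = 38; tag = H(42 d4 5c 5c 5c 5c 5c 38) = 1a ← matches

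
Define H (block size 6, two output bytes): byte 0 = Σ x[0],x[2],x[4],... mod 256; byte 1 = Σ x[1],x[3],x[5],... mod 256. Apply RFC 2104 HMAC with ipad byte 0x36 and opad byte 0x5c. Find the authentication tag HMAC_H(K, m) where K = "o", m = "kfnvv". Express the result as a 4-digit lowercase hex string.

Key "o" = 6f is 1 byte ≤ B = 6; zero-pad to 6 bytes: K' = 6f 00 00 00 00 00.
K' ⊕ ipad = 59 36 36 36 36 36.  K' ⊕ opad = 33 5c 5c 5c 5c 5c.
Inner input = (K'⊕ipad) ∥ m = 59 36 36 36 36 36 ∥ 6b 66 6e 76 76.
Inner hash: even-index sum = 532 mod 256 = 20; odd-index sum = 382 mod 256 = 126 → 14 7e.
Outer input = (K'⊕opad) ∥ inner = 33 5c 5c 5c 5c 5c ∥ 14 7e.
Outer hash (tag): even-index sum = 255 mod 256 = 255; odd-index sum = 402 mod 256 = 146 → ff 92.

ff92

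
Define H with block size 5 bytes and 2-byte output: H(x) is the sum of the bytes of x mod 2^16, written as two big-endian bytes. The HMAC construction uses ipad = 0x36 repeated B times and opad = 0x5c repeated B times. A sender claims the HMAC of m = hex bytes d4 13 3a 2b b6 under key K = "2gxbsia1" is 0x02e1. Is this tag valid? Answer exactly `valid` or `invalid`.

Key "2gxbsia1" = 32 67 78 62 73 69 61 31 is 8 bytes > B = 5, so hash it first: H(key) = 02 e1, then zero-pad to 5 bytes: K' = 02 e1 00 00 00.
K' ⊕ ipad = 34 d7 36 36 36; K' ⊕ opad = 5e bd 5c 5c 5c.
Inner hash: sum = 52+215+54+54+54+212+19+58+43+182 = 943 → 03 af.
Outer hash (recomputed tag): sum = 94+189+92+92+92+3+175 = 737 → 02 e1.
Recomputed tag = 02e1; claimed = 02e1 → match.

valid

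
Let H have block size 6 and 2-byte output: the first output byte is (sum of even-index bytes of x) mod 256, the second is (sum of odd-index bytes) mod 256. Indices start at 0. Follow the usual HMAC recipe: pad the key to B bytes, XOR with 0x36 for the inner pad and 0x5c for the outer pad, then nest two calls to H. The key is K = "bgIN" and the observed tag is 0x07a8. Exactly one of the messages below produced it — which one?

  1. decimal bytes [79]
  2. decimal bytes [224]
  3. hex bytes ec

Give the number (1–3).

Key "bgIN" = 62 67 49 4e is 4 bytes ≤ B = 6; zero-pad to 6 bytes: K' = 62 67 49 4e 00 00.
K' ⊕ ipad = 54 51 7f 78 36 36; K' ⊕ opad = 3e 3b 15 12 5c 5c.
m1: inner = H(54 51 7f 78 36 36 4f) = 58 ff; tag = H(3e 3b 15 12 5c 5c 58 ff) = 07a8 ← matches
m2: inner = H(54 51 7f 78 36 36 e0) = e9 ff; tag = H(3e 3b 15 12 5c 5c e9 ff) = 98a8
m3: inner = H(54 51 7f 78 36 36 ec) = f5 ff; tag = H(3e 3b 15 12 5c 5c f5 ff) = a4a8

1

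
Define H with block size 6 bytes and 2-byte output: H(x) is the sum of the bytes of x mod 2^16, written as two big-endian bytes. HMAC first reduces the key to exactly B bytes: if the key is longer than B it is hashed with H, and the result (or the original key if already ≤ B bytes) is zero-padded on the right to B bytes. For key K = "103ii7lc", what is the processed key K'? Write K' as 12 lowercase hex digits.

|K| = 8 > B = 6, so first hash the key.
H(K): sum = 49+48+51+105+105+55+108+99 = 620 → 02 6c.
Zero-pad H(K) = 02 6c to 6 bytes: K' = 02 6c 00 00 00 00.

026c00000000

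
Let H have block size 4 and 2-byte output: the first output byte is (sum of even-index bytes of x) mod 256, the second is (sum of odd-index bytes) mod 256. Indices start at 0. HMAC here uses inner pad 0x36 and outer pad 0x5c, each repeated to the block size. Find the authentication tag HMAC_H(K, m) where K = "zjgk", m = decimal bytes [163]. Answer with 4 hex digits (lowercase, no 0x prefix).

a126

Key "zjgk" = 7a 6a 67 6b is exactly B = 4 bytes: K' = 7a 6a 67 6b.
K' ⊕ ipad = 4c 5c 51 5d.  K' ⊕ opad = 26 36 3b 37.
Inner input = (K'⊕ipad) ∥ m = 4c 5c 51 5d ∥ a3.
Inner hash: even-index sum = 320 mod 256 = 64; odd-index sum = 185 mod 256 = 185 → 40 b9.
Outer input = (K'⊕opad) ∥ inner = 26 36 3b 37 ∥ 40 b9.
Outer hash (tag): even-index sum = 161 mod 256 = 161; odd-index sum = 294 mod 256 = 38 → a1 26.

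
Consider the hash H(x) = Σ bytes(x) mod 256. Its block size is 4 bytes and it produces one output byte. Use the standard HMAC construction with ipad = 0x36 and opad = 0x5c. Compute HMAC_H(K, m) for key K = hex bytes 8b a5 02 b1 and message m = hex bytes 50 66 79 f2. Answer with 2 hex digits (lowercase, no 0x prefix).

Key hex bytes 8b a5 02 b1 is exactly B = 4 bytes: K' = 8b a5 02 b1.
K' ⊕ ipad = bd 93 34 87.  K' ⊕ opad = d7 f9 5e ed.
Inner input = (K'⊕ipad) ∥ m = bd 93 34 87 ∥ 50 66 79 f2.
Inner hash: sum = 189+147+52+135+80+102+121+242 = 1068; mod 256 = 44 → 2c.
Outer input = (K'⊕opad) ∥ inner = d7 f9 5e ed ∥ 2c.
Outer hash (tag): sum = 215+249+94+237+44 = 839; mod 256 = 71 → 47.

47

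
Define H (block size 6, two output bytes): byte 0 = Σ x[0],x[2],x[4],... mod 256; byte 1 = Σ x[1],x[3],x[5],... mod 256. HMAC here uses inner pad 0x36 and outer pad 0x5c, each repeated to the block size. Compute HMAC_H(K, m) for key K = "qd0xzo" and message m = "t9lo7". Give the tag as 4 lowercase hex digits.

Key "qd0xzo" = 71 64 30 78 7a 6f is exactly B = 6 bytes: K' = 71 64 30 78 7a 6f.
K' ⊕ ipad = 47 52 06 4e 4c 59.  K' ⊕ opad = 2d 38 6c 24 26 33.
Inner input = (K'⊕ipad) ∥ m = 47 52 06 4e 4c 59 ∥ 74 39 6c 6f 37.
Inner hash: even-index sum = 432 mod 256 = 176; odd-index sum = 417 mod 256 = 161 → b0 a1.
Outer input = (K'⊕opad) ∥ inner = 2d 38 6c 24 26 33 ∥ b0 a1.
Outer hash (tag): even-index sum = 367 mod 256 = 111; odd-index sum = 304 mod 256 = 48 → 6f 30.

6f30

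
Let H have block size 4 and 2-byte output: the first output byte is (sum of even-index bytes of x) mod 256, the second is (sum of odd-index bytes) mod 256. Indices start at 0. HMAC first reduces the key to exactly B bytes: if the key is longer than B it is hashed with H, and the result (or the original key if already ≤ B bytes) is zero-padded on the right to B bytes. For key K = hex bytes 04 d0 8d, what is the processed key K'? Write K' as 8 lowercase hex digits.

04d08d00

Key hex bytes 04 d0 8d is 3 bytes ≤ B = 4; zero-pad to 4 bytes: K' = 04 d0 8d 00.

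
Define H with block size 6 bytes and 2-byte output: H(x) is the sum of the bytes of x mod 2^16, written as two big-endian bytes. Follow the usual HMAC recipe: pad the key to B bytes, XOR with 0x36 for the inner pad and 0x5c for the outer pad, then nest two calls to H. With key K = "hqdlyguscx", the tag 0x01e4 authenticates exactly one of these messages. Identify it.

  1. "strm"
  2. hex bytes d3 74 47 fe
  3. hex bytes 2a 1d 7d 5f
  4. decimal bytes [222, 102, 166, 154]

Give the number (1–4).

Key "hqdlyguscx" = 68 71 64 6c 79 67 75 73 63 78 is 10 bytes > B = 6, so hash it first: H(key) = 04 4c, then zero-pad to 6 bytes: K' = 04 4c 00 00 00 00.
K' ⊕ ipad = 32 7a 36 36 36 36; K' ⊕ opad = 58 10 5c 5c 5c 5c.
m1: inner = H(32 7a 36 36 36 36 73 74 72 6d) = 03 4a; tag = H(58 10 5c 5c 5c 5c 03 4a) = 0225
m2: inner = H(32 7a 36 36 36 36 d3 74 47 fe) = 04 10; tag = H(58 10 5c 5c 5c 5c 04 10) = 01ec
m3: inner = H(32 7a 36 36 36 36 2a 1d 7d 5f) = 02 a7; tag = H(58 10 5c 5c 5c 5c 02 a7) = 0281
m4: inner = H(32 7a 36 36 36 36 de 66 a6 9a) = 04 08; tag = H(58 10 5c 5c 5c 5c 04 08) = 01e4 ← matches

4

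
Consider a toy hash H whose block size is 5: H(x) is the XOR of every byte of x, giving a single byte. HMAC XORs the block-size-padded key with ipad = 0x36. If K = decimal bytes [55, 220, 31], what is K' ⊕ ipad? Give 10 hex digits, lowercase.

01ea293636

Key decimal bytes [55, 220, 31] = 37 dc 1f is 3 bytes ≤ B = 5; zero-pad to 5 bytes: K' = 37 dc 1f 00 00.
XOR each byte with 0x36: 37⊕36=01, dc⊕36=ea, 1f⊕36=29, 00⊕36=36, 00⊕36=36.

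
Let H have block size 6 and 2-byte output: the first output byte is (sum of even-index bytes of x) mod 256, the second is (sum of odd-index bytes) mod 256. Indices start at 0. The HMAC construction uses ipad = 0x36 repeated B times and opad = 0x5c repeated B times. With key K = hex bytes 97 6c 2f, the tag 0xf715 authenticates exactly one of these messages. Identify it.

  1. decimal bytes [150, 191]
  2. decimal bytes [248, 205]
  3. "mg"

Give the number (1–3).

Key hex bytes 97 6c 2f is 3 bytes ≤ B = 6; zero-pad to 6 bytes: K' = 97 6c 2f 00 00 00.
K' ⊕ ipad = a1 5a 19 36 36 36; K' ⊕ opad = cb 30 73 5c 5c 5c.
m1: inner = H(a1 5a 19 36 36 36 96 bf) = 86 85; tag = H(cb 30 73 5c 5c 5c 86 85) = 206d
m2: inner = H(a1 5a 19 36 36 36 f8 cd) = e8 93; tag = H(cb 30 73 5c 5c 5c e8 93) = 827b
m3: inner = H(a1 5a 19 36 36 36 6d 67) = 5d 2d; tag = H(cb 30 73 5c 5c 5c 5d 2d) = f715 ← matches

3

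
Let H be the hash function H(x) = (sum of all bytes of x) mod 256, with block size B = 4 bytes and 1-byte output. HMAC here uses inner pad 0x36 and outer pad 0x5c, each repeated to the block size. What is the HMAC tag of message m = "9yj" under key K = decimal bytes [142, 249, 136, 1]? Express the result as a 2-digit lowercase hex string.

40

Key decimal bytes [142, 249, 136, 1] = 8e f9 88 01 is exactly B = 4 bytes: K' = 8e f9 88 01.
K' ⊕ ipad = b8 cf be 37.  K' ⊕ opad = d2 a5 d4 5d.
Inner input = (K'⊕ipad) ∥ m = b8 cf be 37 ∥ 39 79 6a.
Inner hash: sum = 184+207+190+55+57+121+106 = 920; mod 256 = 152 → 98.
Outer input = (K'⊕opad) ∥ inner = d2 a5 d4 5d ∥ 98.
Outer hash (tag): sum = 210+165+212+93+152 = 832; mod 256 = 64 → 40.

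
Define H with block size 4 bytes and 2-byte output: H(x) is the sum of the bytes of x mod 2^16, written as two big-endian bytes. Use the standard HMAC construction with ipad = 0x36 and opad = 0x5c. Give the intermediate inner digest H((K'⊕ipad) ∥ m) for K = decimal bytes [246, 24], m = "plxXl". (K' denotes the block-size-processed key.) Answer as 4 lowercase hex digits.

0372

Key decimal bytes [246, 24] = f6 18 is 2 bytes ≤ B = 4; zero-pad to 4 bytes: K' = f6 18 00 00.
K' ⊕ ipad = c0 2e 36 36.
Inner input = c0 2e 36 36 ∥ 70 6c 78 58 6c.
Inner hash: sum = 192+46+54+54+112+108+120+88+108 = 882 → 03 72.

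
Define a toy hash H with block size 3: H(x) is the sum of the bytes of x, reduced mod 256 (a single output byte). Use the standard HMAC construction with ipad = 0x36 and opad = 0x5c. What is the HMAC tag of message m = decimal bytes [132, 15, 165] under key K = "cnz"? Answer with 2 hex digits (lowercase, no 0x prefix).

c8

Key "cnz" = 63 6e 7a is exactly B = 3 bytes: K' = 63 6e 7a.
K' ⊕ ipad = 55 58 4c.  K' ⊕ opad = 3f 32 26.
Inner input = (K'⊕ipad) ∥ m = 55 58 4c ∥ 84 0f a5.
Inner hash: sum = 85+88+76+132+15+165 = 561; mod 256 = 49 → 31.
Outer input = (K'⊕opad) ∥ inner = 3f 32 26 ∥ 31.
Outer hash (tag): sum = 63+50+38+49 = 200 → c8.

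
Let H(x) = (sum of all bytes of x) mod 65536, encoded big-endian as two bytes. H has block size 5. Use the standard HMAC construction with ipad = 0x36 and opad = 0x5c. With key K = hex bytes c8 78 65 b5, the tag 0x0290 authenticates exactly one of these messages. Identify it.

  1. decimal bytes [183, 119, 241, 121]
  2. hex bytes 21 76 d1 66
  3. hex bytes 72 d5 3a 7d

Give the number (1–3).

3

Key hex bytes c8 78 65 b5 is 4 bytes ≤ B = 5; zero-pad to 5 bytes: K' = c8 78 65 b5 00.
K' ⊕ ipad = fe 4e 53 83 36; K' ⊕ opad = 94 24 39 e9 5c.
m1: inner = H(fe 4e 53 83 36 b7 77 f1 79) = 04 f0; tag = H(94 24 39 e9 5c 04 f0) = 032a
m2: inner = H(fe 4e 53 83 36 21 76 d1 66) = 04 26; tag = H(94 24 39 e9 5c 04 26) = 0260
m3: inner = H(fe 4e 53 83 36 72 d5 3a 7d) = 04 56; tag = H(94 24 39 e9 5c 04 56) = 0290 ← matches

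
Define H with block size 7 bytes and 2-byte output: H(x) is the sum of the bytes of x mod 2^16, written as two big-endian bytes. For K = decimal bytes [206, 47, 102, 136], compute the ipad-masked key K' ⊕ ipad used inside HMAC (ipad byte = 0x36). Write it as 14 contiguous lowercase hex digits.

Key decimal bytes [206, 47, 102, 136] = ce 2f 66 88 is 4 bytes ≤ B = 7; zero-pad to 7 bytes: K' = ce 2f 66 88 00 00 00.
XOR each byte with 0x36: ce⊕36=f8, 2f⊕36=19, 66⊕36=50, 88⊕36=be, 00⊕36=36, 00⊕36=36, 00⊕36=36.

f81950be363636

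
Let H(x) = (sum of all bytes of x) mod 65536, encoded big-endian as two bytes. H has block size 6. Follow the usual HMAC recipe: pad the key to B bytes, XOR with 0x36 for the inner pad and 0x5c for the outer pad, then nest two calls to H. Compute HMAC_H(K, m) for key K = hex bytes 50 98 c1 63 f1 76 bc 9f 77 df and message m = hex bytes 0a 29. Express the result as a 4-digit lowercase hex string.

0290

Key hex bytes 50 98 c1 63 f1 76 bc 9f 77 df is 10 bytes > B = 6, so hash it first: H(key) = 06 24, then zero-pad to 6 bytes: K' = 06 24 00 00 00 00.
K' ⊕ ipad = 30 12 36 36 36 36.  K' ⊕ opad = 5a 78 5c 5c 5c 5c.
Inner input = (K'⊕ipad) ∥ m = 30 12 36 36 36 36 ∥ 0a 29.
Inner hash: sum = 48+18+54+54+54+54+10+41 = 333 → 01 4d.
Outer input = (K'⊕opad) ∥ inner = 5a 78 5c 5c 5c 5c ∥ 01 4d.
Outer hash (tag): sum = 90+120+92+92+92+92+1+77 = 656 → 02 90.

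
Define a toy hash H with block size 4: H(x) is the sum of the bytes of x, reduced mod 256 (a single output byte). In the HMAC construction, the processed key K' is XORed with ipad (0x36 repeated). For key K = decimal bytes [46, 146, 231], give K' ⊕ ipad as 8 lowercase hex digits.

Key decimal bytes [46, 146, 231] = 2e 92 e7 is 3 bytes ≤ B = 4; zero-pad to 4 bytes: K' = 2e 92 e7 00.
XOR each byte with 0x36: 2e⊕36=18, 92⊕36=a4, e7⊕36=d1, 00⊕36=36.

18a4d136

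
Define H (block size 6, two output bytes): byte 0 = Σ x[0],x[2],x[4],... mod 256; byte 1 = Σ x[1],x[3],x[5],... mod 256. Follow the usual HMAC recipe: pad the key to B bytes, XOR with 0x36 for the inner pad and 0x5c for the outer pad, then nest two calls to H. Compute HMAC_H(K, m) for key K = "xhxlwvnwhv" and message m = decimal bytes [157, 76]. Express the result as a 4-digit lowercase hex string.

2ddc

Key "xhxlwvnwhv" = 78 68 78 6c 77 76 6e 77 68 76 is 10 bytes > B = 6, so hash it first: H(key) = 3d 37, then zero-pad to 6 bytes: K' = 3d 37 00 00 00 00.
K' ⊕ ipad = 0b 01 36 36 36 36.  K' ⊕ opad = 61 6b 5c 5c 5c 5c.
Inner input = (K'⊕ipad) ∥ m = 0b 01 36 36 36 36 ∥ 9d 4c.
Inner hash: even-index sum = 276 mod 256 = 20; odd-index sum = 185 mod 256 = 185 → 14 b9.
Outer input = (K'⊕opad) ∥ inner = 61 6b 5c 5c 5c 5c ∥ 14 b9.
Outer hash (tag): even-index sum = 301 mod 256 = 45; odd-index sum = 476 mod 256 = 220 → 2d dc.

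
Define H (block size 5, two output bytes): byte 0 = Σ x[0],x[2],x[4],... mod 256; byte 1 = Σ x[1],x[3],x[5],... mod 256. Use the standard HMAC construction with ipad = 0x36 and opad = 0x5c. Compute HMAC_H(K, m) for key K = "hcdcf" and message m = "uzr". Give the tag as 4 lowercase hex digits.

37f8

Key "hcdcf" = 68 63 64 63 66 is exactly B = 5 bytes: K' = 68 63 64 63 66.
K' ⊕ ipad = 5e 55 52 55 50.  K' ⊕ opad = 34 3f 38 3f 3a.
Inner input = (K'⊕ipad) ∥ m = 5e 55 52 55 50 ∥ 75 7a 72.
Inner hash: even-index sum = 378 mod 256 = 122; odd-index sum = 401 mod 256 = 145 → 7a 91.
Outer input = (K'⊕opad) ∥ inner = 34 3f 38 3f 3a ∥ 7a 91.
Outer hash (tag): even-index sum = 311 mod 256 = 55; odd-index sum = 248 mod 256 = 248 → 37 f8.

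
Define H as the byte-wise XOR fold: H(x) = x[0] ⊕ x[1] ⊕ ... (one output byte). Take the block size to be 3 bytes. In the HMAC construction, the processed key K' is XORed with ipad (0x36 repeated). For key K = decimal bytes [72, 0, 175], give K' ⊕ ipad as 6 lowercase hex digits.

Key decimal bytes [72, 0, 175] = 48 00 af is exactly B = 3 bytes: K' = 48 00 af.
XOR each byte with 0x36: 48⊕36=7e, 00⊕36=36, af⊕36=99.

7e3699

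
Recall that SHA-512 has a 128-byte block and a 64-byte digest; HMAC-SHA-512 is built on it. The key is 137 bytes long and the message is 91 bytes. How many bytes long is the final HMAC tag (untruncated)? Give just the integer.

The tag is one SHA-512 digest: 64 bytes.

64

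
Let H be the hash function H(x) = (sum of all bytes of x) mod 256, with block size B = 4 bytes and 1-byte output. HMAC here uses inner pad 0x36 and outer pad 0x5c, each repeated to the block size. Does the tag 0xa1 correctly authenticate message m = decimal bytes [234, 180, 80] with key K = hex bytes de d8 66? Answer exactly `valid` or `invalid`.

Key hex bytes de d8 66 is 3 bytes ≤ B = 4; zero-pad to 4 bytes: K' = de d8 66 00.
K' ⊕ ipad = e8 ee 50 36; K' ⊕ opad = 82 84 3a 5c.
Inner hash: sum = 232+238+80+54+234+180+80 = 1098; mod 256 = 74 → 4a.
Outer hash (recomputed tag): sum = 130+132+58+92+74 = 486; mod 256 = 230 → e6.
Recomputed tag = e6; claimed = a1 → mismatch.

invalid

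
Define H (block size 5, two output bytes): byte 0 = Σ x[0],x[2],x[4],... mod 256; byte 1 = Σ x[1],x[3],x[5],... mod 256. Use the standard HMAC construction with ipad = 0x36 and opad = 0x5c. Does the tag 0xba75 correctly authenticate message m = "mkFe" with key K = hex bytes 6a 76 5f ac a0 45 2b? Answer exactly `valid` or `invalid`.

Key hex bytes 6a 76 5f ac a0 45 2b is 7 bytes > B = 5, so hash it first: H(key) = 94 67, then zero-pad to 5 bytes: K' = 94 67 00 00 00.
K' ⊕ ipad = a2 51 36 36 36; K' ⊕ opad = c8 3b 5c 5c 5c.
Inner hash: even-index sum = 478 mod 256 = 222; odd-index sum = 314 mod 256 = 58 → de 3a.
Outer hash (recomputed tag): even-index sum = 442 mod 256 = 186; odd-index sum = 373 mod 256 = 117 → ba 75.
Recomputed tag = ba75; claimed = ba75 → match.

valid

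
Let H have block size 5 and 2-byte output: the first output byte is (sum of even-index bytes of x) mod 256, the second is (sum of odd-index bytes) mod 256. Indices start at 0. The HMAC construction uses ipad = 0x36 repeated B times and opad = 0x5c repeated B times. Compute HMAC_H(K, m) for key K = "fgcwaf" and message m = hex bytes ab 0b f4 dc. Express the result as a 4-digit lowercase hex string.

75e3

Key "fgcwaf" = 66 67 63 77 61 66 is 6 bytes > B = 5, so hash it first: H(key) = 2a 44, then zero-pad to 5 bytes: K' = 2a 44 00 00 00.
K' ⊕ ipad = 1c 72 36 36 36.  K' ⊕ opad = 76 18 5c 5c 5c.
Inner input = (K'⊕ipad) ∥ m = 1c 72 36 36 36 ∥ ab 0b f4 dc.
Inner hash: even-index sum = 367 mod 256 = 111; odd-index sum = 583 mod 256 = 71 → 6f 47.
Outer input = (K'⊕opad) ∥ inner = 76 18 5c 5c 5c ∥ 6f 47.
Outer hash (tag): even-index sum = 373 mod 256 = 117; odd-index sum = 227 mod 256 = 227 → 75 e3.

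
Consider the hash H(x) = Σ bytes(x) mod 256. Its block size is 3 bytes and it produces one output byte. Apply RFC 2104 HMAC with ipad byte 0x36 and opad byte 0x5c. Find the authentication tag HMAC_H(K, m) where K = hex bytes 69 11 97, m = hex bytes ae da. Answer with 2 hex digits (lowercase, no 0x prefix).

fc

Key hex bytes 69 11 97 is exactly B = 3 bytes: K' = 69 11 97.
K' ⊕ ipad = 5f 27 a1.  K' ⊕ opad = 35 4d cb.
Inner input = (K'⊕ipad) ∥ m = 5f 27 a1 ∥ ae da.
Inner hash: sum = 95+39+161+174+218 = 687; mod 256 = 175 → af.
Outer input = (K'⊕opad) ∥ inner = 35 4d cb ∥ af.
Outer hash (tag): sum = 53+77+203+175 = 508; mod 256 = 252 → fc.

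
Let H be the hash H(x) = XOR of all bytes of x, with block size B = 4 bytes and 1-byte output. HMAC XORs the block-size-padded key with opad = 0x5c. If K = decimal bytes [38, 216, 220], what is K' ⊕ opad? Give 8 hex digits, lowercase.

7a84805c

Key decimal bytes [38, 216, 220] = 26 d8 dc is 3 bytes ≤ B = 4; zero-pad to 4 bytes: K' = 26 d8 dc 00.
XOR each byte with 0x5c: 26⊕5c=7a, d8⊕5c=84, dc⊕5c=80, 00⊕5c=5c.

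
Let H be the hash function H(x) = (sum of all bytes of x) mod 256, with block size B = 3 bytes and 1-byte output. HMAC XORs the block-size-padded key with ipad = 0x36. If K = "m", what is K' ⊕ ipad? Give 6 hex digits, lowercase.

Key "m" = 6d is 1 byte ≤ B = 3; zero-pad to 3 bytes: K' = 6d 00 00.
XOR each byte with 0x36: 6d⊕36=5b, 00⊕36=36, 00⊕36=36.

5b3636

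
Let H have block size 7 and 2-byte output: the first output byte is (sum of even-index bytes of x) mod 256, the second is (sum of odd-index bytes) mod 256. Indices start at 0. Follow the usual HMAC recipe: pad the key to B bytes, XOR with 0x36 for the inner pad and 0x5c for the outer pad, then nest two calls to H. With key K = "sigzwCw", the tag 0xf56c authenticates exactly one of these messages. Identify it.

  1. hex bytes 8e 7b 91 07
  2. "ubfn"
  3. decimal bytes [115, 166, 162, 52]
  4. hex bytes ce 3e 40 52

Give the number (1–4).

3

Key "sigzwCw" = 73 69 67 7a 77 43 77 is exactly B = 7 bytes: K' = 73 69 67 7a 77 43 77.
K' ⊕ ipad = 45 5f 51 4c 41 75 41; K' ⊕ opad = 2f 35 3b 26 2b 1f 2b.
m1: inner = H(45 5f 51 4c 41 75 41 8e 7b 91 07) = 9a 3f; tag = H(2f 35 3b 26 2b 1f 2b 9a 3f) = ff14
m2: inner = H(45 5f 51 4c 41 75 41 75 62 66 6e) = e8 fb; tag = H(2f 35 3b 26 2b 1f 2b e8 fb) = bb62
m3: inner = H(45 5f 51 4c 41 75 41 73 a6 a2 34) = f2 35; tag = H(2f 35 3b 26 2b 1f 2b f2 35) = f56c ← matches
m4: inner = H(45 5f 51 4c 41 75 41 ce 3e 40 52) = a8 2e; tag = H(2f 35 3b 26 2b 1f 2b a8 2e) = ee22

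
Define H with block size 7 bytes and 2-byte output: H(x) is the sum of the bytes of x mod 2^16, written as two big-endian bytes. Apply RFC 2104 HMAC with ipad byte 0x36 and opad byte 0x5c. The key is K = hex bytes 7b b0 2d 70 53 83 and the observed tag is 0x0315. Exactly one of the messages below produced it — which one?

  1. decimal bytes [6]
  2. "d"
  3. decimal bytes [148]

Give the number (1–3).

Key hex bytes 7b b0 2d 70 53 83 is 6 bytes ≤ B = 7; zero-pad to 7 bytes: K' = 7b b0 2d 70 53 83 00.
K' ⊕ ipad = 4d 86 1b 46 65 b5 36; K' ⊕ opad = 27 ec 71 2c 0f df 5c.
m1: inner = H(4d 86 1b 46 65 b5 36 06) = 02 8a; tag = H(27 ec 71 2c 0f df 5c 02 8a) = 0386
m2: inner = H(4d 86 1b 46 65 b5 36 64) = 02 e8; tag = H(27 ec 71 2c 0f df 5c 02 e8) = 03e4
m3: inner = H(4d 86 1b 46 65 b5 36 94) = 03 18; tag = H(27 ec 71 2c 0f df 5c 03 18) = 0315 ← matches

3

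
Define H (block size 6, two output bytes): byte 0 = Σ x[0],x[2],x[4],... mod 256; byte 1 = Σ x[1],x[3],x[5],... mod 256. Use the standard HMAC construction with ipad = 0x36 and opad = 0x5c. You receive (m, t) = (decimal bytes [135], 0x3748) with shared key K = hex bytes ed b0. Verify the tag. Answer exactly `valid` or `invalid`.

invalid

Key hex bytes ed b0 is 2 bytes ≤ B = 6; zero-pad to 6 bytes: K' = ed b0 00 00 00 00.
K' ⊕ ipad = db 86 36 36 36 36; K' ⊕ opad = b1 ec 5c 5c 5c 5c.
Inner hash: even-index sum = 462 mod 256 = 206; odd-index sum = 242 mod 256 = 242 → ce f2.
Outer hash (recomputed tag): even-index sum = 567 mod 256 = 55; odd-index sum = 662 mod 256 = 150 → 37 96.
Recomputed tag = 3796; claimed = 3748 → mismatch.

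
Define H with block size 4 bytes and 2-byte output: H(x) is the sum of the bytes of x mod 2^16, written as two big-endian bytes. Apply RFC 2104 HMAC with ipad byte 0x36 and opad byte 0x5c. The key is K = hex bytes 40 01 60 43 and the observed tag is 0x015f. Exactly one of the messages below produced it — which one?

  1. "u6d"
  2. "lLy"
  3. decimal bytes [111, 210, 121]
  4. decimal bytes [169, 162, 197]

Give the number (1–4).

Key hex bytes 40 01 60 43 is exactly B = 4 bytes: K' = 40 01 60 43.
K' ⊕ ipad = 76 37 56 75; K' ⊕ opad = 1c 5d 3c 1f.
m1: inner = H(76 37 56 75 75 36 64) = 02 87; tag = H(1c 5d 3c 1f 02 87) = 015d
m2: inner = H(76 37 56 75 6c 4c 79) = 02 a9; tag = H(1c 5d 3c 1f 02 a9) = 017f
m3: inner = H(76 37 56 75 6f d2 79) = 03 32; tag = H(1c 5d 3c 1f 03 32) = 0109
m4: inner = H(76 37 56 75 a9 a2 c5) = 03 88; tag = H(1c 5d 3c 1f 03 88) = 015f ← matches

4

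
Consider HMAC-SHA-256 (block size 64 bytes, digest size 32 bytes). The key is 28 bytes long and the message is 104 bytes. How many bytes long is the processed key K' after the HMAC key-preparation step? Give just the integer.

Key is 28 ≤ 64 bytes, zero-padded: |K'| = 64.

64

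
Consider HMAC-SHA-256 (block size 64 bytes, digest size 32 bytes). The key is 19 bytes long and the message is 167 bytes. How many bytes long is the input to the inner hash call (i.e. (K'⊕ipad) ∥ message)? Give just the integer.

231

Key is 19 ≤ 64 bytes, zero-padded: |K'| = 64.
Inner input = (K'⊕ipad) ∥ m → 64 + 167 = 231 bytes.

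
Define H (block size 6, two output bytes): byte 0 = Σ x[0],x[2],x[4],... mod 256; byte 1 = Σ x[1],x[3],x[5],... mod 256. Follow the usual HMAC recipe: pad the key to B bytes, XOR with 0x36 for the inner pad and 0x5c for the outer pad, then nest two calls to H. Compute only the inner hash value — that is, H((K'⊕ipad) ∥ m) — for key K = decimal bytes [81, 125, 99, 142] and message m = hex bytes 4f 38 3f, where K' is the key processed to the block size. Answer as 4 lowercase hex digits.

Key decimal bytes [81, 125, 99, 142] = 51 7d 63 8e is 4 bytes ≤ B = 6; zero-pad to 6 bytes: K' = 51 7d 63 8e 00 00.
K' ⊕ ipad = 67 4b 55 b8 36 36.
Inner input = 67 4b 55 b8 36 36 ∥ 4f 38 3f.
Inner hash: even-index sum = 384 mod 256 = 128; odd-index sum = 369 mod 256 = 113 → 80 71.

8071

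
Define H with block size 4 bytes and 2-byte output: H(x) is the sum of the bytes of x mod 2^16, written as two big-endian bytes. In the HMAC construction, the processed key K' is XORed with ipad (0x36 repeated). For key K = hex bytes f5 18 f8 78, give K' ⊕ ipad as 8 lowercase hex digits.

Key hex bytes f5 18 f8 78 is exactly B = 4 bytes: K' = f5 18 f8 78.
XOR each byte with 0x36: f5⊕36=c3, 18⊕36=2e, f8⊕36=ce, 78⊕36=4e.

c32ece4e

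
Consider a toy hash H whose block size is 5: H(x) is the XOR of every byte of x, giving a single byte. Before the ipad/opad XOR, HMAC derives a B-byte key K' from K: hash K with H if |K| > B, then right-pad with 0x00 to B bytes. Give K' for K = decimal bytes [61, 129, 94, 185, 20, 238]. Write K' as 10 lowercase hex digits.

|K| = 6 > B = 5, so first hash the key.
H(K): XOR 3d⊕81⊕5e⊕b9⊕14⊕ee = a1.
Zero-pad H(K) = a1 to 5 bytes: K' = a1 00 00 00 00.

a100000000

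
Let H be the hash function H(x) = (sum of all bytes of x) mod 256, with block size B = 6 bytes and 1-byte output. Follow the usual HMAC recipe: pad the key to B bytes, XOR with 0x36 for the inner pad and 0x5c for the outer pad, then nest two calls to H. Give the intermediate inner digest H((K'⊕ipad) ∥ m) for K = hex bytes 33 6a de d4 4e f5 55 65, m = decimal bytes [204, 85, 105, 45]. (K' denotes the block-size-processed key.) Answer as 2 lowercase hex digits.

3f

Key hex bytes 33 6a de d4 4e f5 55 65 is 8 bytes > B = 6, so hash it first: H(key) = 4c, then zero-pad to 6 bytes: K' = 4c 00 00 00 00 00.
K' ⊕ ipad = 7a 36 36 36 36 36.
Inner input = 7a 36 36 36 36 36 ∥ cc 55 69 2d.
Inner hash: sum = 122+54+54+54+54+54+204+85+105+45 = 831; mod 256 = 63 → 3f.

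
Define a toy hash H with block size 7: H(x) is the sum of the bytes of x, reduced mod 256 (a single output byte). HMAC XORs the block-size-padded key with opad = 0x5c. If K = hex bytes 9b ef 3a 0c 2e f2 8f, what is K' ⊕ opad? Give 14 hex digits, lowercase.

c7b3665072aed3

Key hex bytes 9b ef 3a 0c 2e f2 8f is exactly B = 7 bytes: K' = 9b ef 3a 0c 2e f2 8f.
XOR each byte with 0x5c: 9b⊕5c=c7, ef⊕5c=b3, 3a⊕5c=66, 0c⊕5c=50, 2e⊕5c=72, f2⊕5c=ae, 8f⊕5c=d3.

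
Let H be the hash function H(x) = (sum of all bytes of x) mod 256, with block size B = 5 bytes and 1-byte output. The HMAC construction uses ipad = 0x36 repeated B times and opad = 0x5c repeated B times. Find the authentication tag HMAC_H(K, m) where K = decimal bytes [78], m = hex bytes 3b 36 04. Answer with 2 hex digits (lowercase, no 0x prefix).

47

Key decimal bytes [78] = 4e is 1 byte ≤ B = 5; zero-pad to 5 bytes: K' = 4e 00 00 00 00.
K' ⊕ ipad = 78 36 36 36 36.  K' ⊕ opad = 12 5c 5c 5c 5c.
Inner input = (K'⊕ipad) ∥ m = 78 36 36 36 36 ∥ 3b 36 04.
Inner hash: sum = 120+54+54+54+54+59+54+4 = 453; mod 256 = 197 → c5.
Outer input = (K'⊕opad) ∥ inner = 12 5c 5c 5c 5c ∥ c5.
Outer hash (tag): sum = 18+92+92+92+92+197 = 583; mod 256 = 71 → 47.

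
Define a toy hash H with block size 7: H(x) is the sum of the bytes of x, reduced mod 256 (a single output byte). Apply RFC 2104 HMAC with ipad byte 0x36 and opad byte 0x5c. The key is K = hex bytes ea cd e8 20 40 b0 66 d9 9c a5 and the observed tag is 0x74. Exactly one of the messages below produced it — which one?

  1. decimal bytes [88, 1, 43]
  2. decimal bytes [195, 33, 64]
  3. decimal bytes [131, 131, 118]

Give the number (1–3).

3

Key hex bytes ea cd e8 20 40 b0 66 d9 9c a5 is 10 bytes > B = 7, so hash it first: H(key) = 2f, then zero-pad to 7 bytes: K' = 2f 00 00 00 00 00 00.
K' ⊕ ipad = 19 36 36 36 36 36 36; K' ⊕ opad = 73 5c 5c 5c 5c 5c 5c.
m1: inner = H(19 36 36 36 36 36 36 58 01 2b) = e1; tag = H(73 5c 5c 5c 5c 5c 5c e1) = 7c
m2: inner = H(19 36 36 36 36 36 36 c3 21 40) = 81; tag = H(73 5c 5c 5c 5c 5c 5c 81) = 1c
m3: inner = H(19 36 36 36 36 36 36 83 83 76) = d9; tag = H(73 5c 5c 5c 5c 5c 5c d9) = 74 ← matches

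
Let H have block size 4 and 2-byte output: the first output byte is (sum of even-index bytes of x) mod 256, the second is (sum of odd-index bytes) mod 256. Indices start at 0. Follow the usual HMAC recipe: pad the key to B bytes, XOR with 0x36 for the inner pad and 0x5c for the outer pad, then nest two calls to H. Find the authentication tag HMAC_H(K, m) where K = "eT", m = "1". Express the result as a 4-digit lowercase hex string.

Key "eT" = 65 54 is 2 bytes ≤ B = 4; zero-pad to 4 bytes: K' = 65 54 00 00.
K' ⊕ ipad = 53 62 36 36.  K' ⊕ opad = 39 08 5c 5c.
Inner input = (K'⊕ipad) ∥ m = 53 62 36 36 ∥ 31.
Inner hash: even-index sum = 186 mod 256 = 186; odd-index sum = 152 mod 256 = 152 → ba 98.
Outer input = (K'⊕opad) ∥ inner = 39 08 5c 5c ∥ ba 98.
Outer hash (tag): even-index sum = 335 mod 256 = 79; odd-index sum = 252 mod 256 = 252 → 4f fc.

4ffc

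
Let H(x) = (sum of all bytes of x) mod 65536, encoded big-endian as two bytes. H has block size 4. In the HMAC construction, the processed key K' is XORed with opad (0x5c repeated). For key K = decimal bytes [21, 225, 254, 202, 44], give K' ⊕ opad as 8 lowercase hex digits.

5eb65c5c

Key decimal bytes [21, 225, 254, 202, 44] = 15 e1 fe ca 2c is 5 bytes > B = 4, so hash it first: H(key) = 02 ea, then zero-pad to 4 bytes: K' = 02 ea 00 00.
XOR each byte with 0x5c: 02⊕5c=5e, ea⊕5c=b6, 00⊕5c=5c, 00⊕5c=5c.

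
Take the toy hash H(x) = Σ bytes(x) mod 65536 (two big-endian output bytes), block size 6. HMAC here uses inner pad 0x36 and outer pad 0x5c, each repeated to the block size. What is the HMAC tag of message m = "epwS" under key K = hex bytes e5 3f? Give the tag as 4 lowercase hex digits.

Key hex bytes e5 3f is 2 bytes ≤ B = 6; zero-pad to 6 bytes: K' = e5 3f 00 00 00 00.
K' ⊕ ipad = d3 09 36 36 36 36.  K' ⊕ opad = b9 63 5c 5c 5c 5c.
Inner input = (K'⊕ipad) ∥ m = d3 09 36 36 36 36 ∥ 65 70 77 53.
Inner hash: sum = 211+9+54+54+54+54+101+112+119+83 = 851 → 03 53.
Outer input = (K'⊕opad) ∥ inner = b9 63 5c 5c 5c 5c ∥ 03 53.
Outer hash (tag): sum = 185+99+92+92+92+92+3+83 = 738 → 02 e2.

02e2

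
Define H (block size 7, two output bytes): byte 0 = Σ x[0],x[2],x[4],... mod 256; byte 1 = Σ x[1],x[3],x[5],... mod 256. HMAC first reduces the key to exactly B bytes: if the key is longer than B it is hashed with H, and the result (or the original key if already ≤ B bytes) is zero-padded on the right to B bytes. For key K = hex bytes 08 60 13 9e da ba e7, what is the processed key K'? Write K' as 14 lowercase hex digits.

Key hex bytes 08 60 13 9e da ba e7 is exactly B = 7 bytes: K' = 08 60 13 9e da ba e7.

0860139edabae7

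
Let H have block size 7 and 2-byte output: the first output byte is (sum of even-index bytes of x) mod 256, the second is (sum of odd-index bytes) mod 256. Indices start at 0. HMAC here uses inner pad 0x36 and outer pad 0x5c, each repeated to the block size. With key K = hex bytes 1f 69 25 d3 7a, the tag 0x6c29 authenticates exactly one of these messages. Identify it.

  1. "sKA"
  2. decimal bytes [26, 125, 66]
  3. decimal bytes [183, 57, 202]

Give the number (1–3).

1

Key hex bytes 1f 69 25 d3 7a is 5 bytes ≤ B = 7; zero-pad to 7 bytes: K' = 1f 69 25 d3 7a 00 00.
K' ⊕ ipad = 29 5f 13 e5 4c 36 36; K' ⊕ opad = 43 35 79 8f 26 5c 5c.
m1: inner = H(29 5f 13 e5 4c 36 36 73 4b 41) = 09 2e; tag = H(43 35 79 8f 26 5c 5c 09 2e) = 6c29 ← matches
m2: inner = H(29 5f 13 e5 4c 36 36 1a 7d 42) = 3b d6; tag = H(43 35 79 8f 26 5c 5c 3b d6) = 145b
m3: inner = H(29 5f 13 e5 4c 36 36 b7 39 ca) = f7 fb; tag = H(43 35 79 8f 26 5c 5c f7 fb) = 3917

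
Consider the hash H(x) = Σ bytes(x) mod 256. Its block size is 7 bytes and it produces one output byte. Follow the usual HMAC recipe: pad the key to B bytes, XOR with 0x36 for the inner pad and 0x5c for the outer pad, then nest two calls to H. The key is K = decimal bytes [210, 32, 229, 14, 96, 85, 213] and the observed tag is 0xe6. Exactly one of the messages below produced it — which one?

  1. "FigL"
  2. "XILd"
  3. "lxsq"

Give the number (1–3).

Key decimal bytes [210, 32, 229, 14, 96, 85, 213] = d2 20 e5 0e 60 55 d5 is exactly B = 7 bytes: K' = d2 20 e5 0e 60 55 d5.
K' ⊕ ipad = e4 16 d3 38 56 63 e3; K' ⊕ opad = 8e 7c b9 52 3c 09 89.
m1: inner = H(e4 16 d3 38 56 63 e3 46 69 67 4c) = 03; tag = H(8e 7c b9 52 3c 09 89 03) = e6 ← matches
m2: inner = H(e4 16 d3 38 56 63 e3 58 49 4c 64) = f2; tag = H(8e 7c b9 52 3c 09 89 f2) = d5
m3: inner = H(e4 16 d3 38 56 63 e3 6c 78 73 71) = 69; tag = H(8e 7c b9 52 3c 09 89 69) = 4c

1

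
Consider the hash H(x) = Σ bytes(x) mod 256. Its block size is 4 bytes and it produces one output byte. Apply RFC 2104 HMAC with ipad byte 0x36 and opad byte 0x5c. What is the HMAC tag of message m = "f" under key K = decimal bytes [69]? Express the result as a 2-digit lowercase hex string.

Key decimal bytes [69] = 45 is 1 byte ≤ B = 4; zero-pad to 4 bytes: K' = 45 00 00 00.
K' ⊕ ipad = 73 36 36 36.  K' ⊕ opad = 19 5c 5c 5c.
Inner input = (K'⊕ipad) ∥ m = 73 36 36 36 ∥ 66.
Inner hash: sum = 115+54+54+54+102 = 379; mod 256 = 123 → 7b.
Outer input = (K'⊕opad) ∥ inner = 19 5c 5c 5c ∥ 7b.
Outer hash (tag): sum = 25+92+92+92+123 = 424; mod 256 = 168 → a8.

a8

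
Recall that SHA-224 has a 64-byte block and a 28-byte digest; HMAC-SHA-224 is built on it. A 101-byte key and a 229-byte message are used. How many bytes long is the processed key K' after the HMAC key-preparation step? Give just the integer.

64

Key is 101 > 64 bytes, so it is hashed to 28 bytes then zero-padded to 64: |K'| = 64.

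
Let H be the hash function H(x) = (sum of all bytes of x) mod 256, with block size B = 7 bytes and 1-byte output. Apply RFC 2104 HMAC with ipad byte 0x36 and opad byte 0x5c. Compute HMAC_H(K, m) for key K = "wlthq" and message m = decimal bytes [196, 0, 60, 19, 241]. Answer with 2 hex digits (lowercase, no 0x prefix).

Key "wlthq" = 77 6c 74 68 71 is 5 bytes ≤ B = 7; zero-pad to 7 bytes: K' = 77 6c 74 68 71 00 00.
K' ⊕ ipad = 41 5a 42 5e 47 36 36.  K' ⊕ opad = 2b 30 28 34 2d 5c 5c.
Inner input = (K'⊕ipad) ∥ m = 41 5a 42 5e 47 36 36 ∥ c4 00 3c 13 f1.
Inner hash: sum = 65+90+66+94+71+54+54+196+0+60+19+241 = 1010; mod 256 = 242 → f2.
Outer input = (K'⊕opad) ∥ inner = 2b 30 28 34 2d 5c 5c ∥ f2.
Outer hash (tag): sum = 43+48+40+52+45+92+92+242 = 654; mod 256 = 142 → 8e.

8e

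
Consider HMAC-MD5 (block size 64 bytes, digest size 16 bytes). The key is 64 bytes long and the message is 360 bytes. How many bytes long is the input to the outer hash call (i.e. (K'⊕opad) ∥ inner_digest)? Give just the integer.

80

Key is 64 ≤ 64 bytes, zero-padded: |K'| = 64.
Outer input = (K'⊕opad) ∥ H(inner) → 64 + 16 = 80 bytes.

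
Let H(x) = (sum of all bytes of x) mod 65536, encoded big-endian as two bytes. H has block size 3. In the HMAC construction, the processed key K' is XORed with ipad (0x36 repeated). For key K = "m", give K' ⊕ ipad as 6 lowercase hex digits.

5b3636

Key "m" = 6d is 1 byte ≤ B = 3; zero-pad to 3 bytes: K' = 6d 00 00.
XOR each byte with 0x36: 6d⊕36=5b, 00⊕36=36, 00⊕36=36.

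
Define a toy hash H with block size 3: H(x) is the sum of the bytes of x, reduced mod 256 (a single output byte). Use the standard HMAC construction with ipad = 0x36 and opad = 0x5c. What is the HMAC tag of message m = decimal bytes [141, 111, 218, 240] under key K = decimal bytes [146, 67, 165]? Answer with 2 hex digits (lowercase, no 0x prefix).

Key decimal bytes [146, 67, 165] = 92 43 a5 is exactly B = 3 bytes: K' = 92 43 a5.
K' ⊕ ipad = a4 75 93.  K' ⊕ opad = ce 1f f9.
Inner input = (K'⊕ipad) ∥ m = a4 75 93 ∥ 8d 6f da f0.
Inner hash: sum = 164+117+147+141+111+218+240 = 1138; mod 256 = 114 → 72.
Outer input = (K'⊕opad) ∥ inner = ce 1f f9 ∥ 72.
Outer hash (tag): sum = 206+31+249+114 = 600; mod 256 = 88 → 58.

58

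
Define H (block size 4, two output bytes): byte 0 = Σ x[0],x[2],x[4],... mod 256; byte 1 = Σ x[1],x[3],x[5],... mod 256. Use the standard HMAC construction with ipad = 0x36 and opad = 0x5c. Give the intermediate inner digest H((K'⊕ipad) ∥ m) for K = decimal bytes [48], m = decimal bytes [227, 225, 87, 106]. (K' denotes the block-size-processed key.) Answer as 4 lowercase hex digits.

Key decimal bytes [48] = 30 is 1 byte ≤ B = 4; zero-pad to 4 bytes: K' = 30 00 00 00.
K' ⊕ ipad = 06 36 36 36.
Inner input = 06 36 36 36 ∥ e3 e1 57 6a.
Inner hash: even-index sum = 374 mod 256 = 118; odd-index sum = 439 mod 256 = 183 → 76 b7.

76b7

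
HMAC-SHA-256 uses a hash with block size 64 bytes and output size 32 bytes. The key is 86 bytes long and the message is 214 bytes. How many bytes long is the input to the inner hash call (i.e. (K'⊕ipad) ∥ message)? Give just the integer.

Key is 86 > 64 bytes, so it is hashed to 32 bytes then zero-padded to 64: |K'| = 64.
Inner input = (K'⊕ipad) ∥ m → 64 + 214 = 278 bytes.

278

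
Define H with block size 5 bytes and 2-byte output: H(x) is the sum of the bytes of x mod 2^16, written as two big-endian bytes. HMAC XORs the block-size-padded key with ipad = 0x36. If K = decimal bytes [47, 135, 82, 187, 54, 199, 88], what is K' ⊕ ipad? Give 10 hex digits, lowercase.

352e363636

Key decimal bytes [47, 135, 82, 187, 54, 199, 88] = 2f 87 52 bb 36 c7 58 is 7 bytes > B = 5, so hash it first: H(key) = 03 18, then zero-pad to 5 bytes: K' = 03 18 00 00 00.
XOR each byte with 0x36: 03⊕36=35, 18⊕36=2e, 00⊕36=36, 00⊕36=36, 00⊕36=36.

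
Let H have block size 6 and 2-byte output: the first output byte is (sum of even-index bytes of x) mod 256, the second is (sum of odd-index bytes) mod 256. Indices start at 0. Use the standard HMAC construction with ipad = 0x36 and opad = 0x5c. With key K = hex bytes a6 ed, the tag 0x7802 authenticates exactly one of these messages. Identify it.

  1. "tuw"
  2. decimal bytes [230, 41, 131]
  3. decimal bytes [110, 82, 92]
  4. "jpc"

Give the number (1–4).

3

Key hex bytes a6 ed is 2 bytes ≤ B = 6; zero-pad to 6 bytes: K' = a6 ed 00 00 00 00.
K' ⊕ ipad = 90 db 36 36 36 36; K' ⊕ opad = fa b1 5c 5c 5c 5c.
m1: inner = H(90 db 36 36 36 36 74 75 77) = e7 bc; tag = H(fa b1 5c 5c 5c 5c e7 bc) = 9925
m2: inner = H(90 db 36 36 36 36 e6 29 83) = 65 70; tag = H(fa b1 5c 5c 5c 5c 65 70) = 17d9
m3: inner = H(90 db 36 36 36 36 6e 52 5c) = c6 99; tag = H(fa b1 5c 5c 5c 5c c6 99) = 7802 ← matches
m4: inner = H(90 db 36 36 36 36 6a 70 63) = c9 b7; tag = H(fa b1 5c 5c 5c 5c c9 b7) = 7b20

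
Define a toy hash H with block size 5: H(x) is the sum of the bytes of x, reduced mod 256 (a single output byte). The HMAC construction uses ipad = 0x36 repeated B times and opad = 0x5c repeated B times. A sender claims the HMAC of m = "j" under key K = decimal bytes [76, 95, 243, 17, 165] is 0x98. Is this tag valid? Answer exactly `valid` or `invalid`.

invalid

Key decimal bytes [76, 95, 243, 17, 165] = 4c 5f f3 11 a5 is exactly B = 5 bytes: K' = 4c 5f f3 11 a5.
K' ⊕ ipad = 7a 69 c5 27 93; K' ⊕ opad = 10 03 af 4d f9.
Inner hash: sum = 122+105+197+39+147+106 = 716; mod 256 = 204 → cc.
Outer hash (recomputed tag): sum = 16+3+175+77+249+204 = 724; mod 256 = 212 → d4.
Recomputed tag = d4; claimed = 98 → mismatch.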